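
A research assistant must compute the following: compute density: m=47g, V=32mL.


ρ = mass/volume
= 47/32
= 1.469 g/mL

1.469 g/mL


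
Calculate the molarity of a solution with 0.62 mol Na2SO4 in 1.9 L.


M = n/V = 0.62/1.9 = 0.326 mol/L

0.326 M


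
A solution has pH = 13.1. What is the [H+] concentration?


[H+] = 10^(-pH) = 10^(-13.1)
= 7.94×10^-14 M

7.94×10^-14 M


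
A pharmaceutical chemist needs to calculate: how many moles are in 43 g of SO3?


M(SO3) = 80.07 g/mol
n = mass/M = 43/80.07 = 0.537 mol

0.537 mol


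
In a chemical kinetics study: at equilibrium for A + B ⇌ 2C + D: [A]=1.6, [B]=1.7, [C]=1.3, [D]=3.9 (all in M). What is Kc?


Kc = [C]^2[D]/([A][B])
= (1.3^2 × 3.9^1)/(1.6^1 × 1.7^1)
= 6.591/2.72
= 2.423

2.423


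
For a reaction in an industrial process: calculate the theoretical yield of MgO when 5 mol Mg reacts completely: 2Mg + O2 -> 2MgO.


Mole ratio MgO:Mg = 2:2
n(MgO) = 5 × 2/2 = 5.000 mol
mass = 5.000 × 40.31 = 201.55 g

201.55 g


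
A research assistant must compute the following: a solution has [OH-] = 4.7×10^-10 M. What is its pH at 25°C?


pOH = -log10([OH-]) = -log10(4.7×10^-10)
= 10 - log10(4.7) = 9.33
pH = 14 - pOH = 14 - 9.33 = 4.67

4.67


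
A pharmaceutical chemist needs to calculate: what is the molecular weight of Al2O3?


M(Al2O3) = 2×26.98 + 3×16.0
= 53.96 + 48.0
= 101.96 g/mol

101.96 g/mol


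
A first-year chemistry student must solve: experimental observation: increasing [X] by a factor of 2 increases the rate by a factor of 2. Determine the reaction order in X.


rate ∝ [X]^n
2^n = 2 → n = 1
Order in X: 1

1


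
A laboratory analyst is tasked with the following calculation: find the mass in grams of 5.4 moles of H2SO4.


M(H2SO4) = 98.09 g/mol
mass = n × M = 5.4 × 98.09 = 529.69 g

529.69 g


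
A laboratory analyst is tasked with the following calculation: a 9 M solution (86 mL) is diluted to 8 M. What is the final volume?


C1V1 = C2V2
9 × 86 = 8 × V2
V2 = 774/8 = 96.75 mL

96.75 mL


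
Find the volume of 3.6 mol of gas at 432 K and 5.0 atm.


PV = nRT  (R = 0.08206 L·atm/(mol·K))
V = nRT/P = 3.6×0.08206×432/5.0
= 25.524 L

25.524 L


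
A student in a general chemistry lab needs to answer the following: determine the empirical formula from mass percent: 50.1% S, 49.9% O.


Assume 100 g sample. Moles of each element:
  S: 50.1/32.07 = 1.562 mol
  O: 49.9/16.0 = 3.119 mol
Divide by smallest (1.562):
  S: 1.562/1.562 = 1.0
  O: 3.119/1.562 = 2.0
Empirical formula: SO2

SO2


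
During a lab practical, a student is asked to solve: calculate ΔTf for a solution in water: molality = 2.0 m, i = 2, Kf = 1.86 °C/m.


ΔTf = Kf × m × i
= 1.86 × 2.0 × 2
= 7.44 °C

7.44 °C


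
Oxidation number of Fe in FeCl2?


x + 2(-1) = 0, so x = +2
Oxidation number: +2

+2


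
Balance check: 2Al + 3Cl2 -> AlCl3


Equation: 2Al + 3Cl2 -> AlCl3
Check atoms: Al: 2≠1, Cl: 6≠3
Not balanced

No, not balanced


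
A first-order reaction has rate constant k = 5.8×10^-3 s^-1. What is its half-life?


t½ = ln2/k = 0.693147/(5.8×10^-3 s^-1)
= 119.5 s

119.5 s


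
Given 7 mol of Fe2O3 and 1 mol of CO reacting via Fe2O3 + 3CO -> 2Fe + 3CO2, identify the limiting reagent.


Mole ratio available / coefficient:
  Fe2O3: 7/1 = 7.000
  CO: 1/3 = 0.333
Smaller ratio is limiting.

CO


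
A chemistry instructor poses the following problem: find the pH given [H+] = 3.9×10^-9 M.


pH = -log10([H+]) = -log10(3.9×10^-9)
= 9 - log10(3.9)
= 9 - 0.59
= 8.41

8.41


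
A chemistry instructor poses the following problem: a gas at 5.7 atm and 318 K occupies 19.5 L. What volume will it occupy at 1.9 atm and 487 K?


P1V1/T1 = P2V2/T2
V2 = P1V1T2/(T1P2)
= 5.7×19.5×487/(318×1.9)
= 89.59 L

89.59 L


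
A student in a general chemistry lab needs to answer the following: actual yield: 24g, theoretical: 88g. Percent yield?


% yield = actual/theoretical × 100
= 24/88 × 100
= 27.27%

27.27%


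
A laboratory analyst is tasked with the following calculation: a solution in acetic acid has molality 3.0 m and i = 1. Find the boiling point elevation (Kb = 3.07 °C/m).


ΔTb = Kb × m × i
= 3.07 × 3.0 × 1
= 9.21 °C

9.21 °C


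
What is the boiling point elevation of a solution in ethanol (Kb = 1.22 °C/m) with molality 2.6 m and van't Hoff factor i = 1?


ΔTb = Kb × m × i
= 1.22 × 2.6 × 1
= 3.172 °C

3.172 °C


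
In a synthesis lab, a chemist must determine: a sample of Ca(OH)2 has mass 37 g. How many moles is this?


M(Ca(OH)2) = 74.1 g/mol
n = mass/M = 37/74.1 = 0.4993 mol

0.4993 mol


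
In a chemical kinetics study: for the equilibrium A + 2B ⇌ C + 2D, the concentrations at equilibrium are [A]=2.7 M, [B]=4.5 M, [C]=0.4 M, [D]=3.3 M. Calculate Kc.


Kc = [C][D]^2/([A][B]^2)
= (0.4^1 × 3.3^2)/(2.7^1 × 4.5^2)
= 4.356/54.675
= 0.07967

0.07967


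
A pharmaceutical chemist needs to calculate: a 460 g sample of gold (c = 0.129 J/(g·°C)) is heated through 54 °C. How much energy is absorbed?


q = mcΔT = 460 × 0.129 × 54
= 3204.36 J

3204.36 J


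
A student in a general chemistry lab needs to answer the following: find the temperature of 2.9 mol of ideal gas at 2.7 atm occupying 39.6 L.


PV = nRT  (R = 0.08206 L·atm/(mol·K))
T = PV/(nR) = 2.7×39.6/(2.9×0.08206)
= 106.92/0.237974
= 449.29 K

449.29 K


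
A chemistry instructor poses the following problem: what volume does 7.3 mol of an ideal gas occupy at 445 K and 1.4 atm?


PV = nRT  (R = 0.08206 L·atm/(mol·K))
V = nRT/P = 7.3×0.08206×445/1.4
= 190.409 L

190.409 L


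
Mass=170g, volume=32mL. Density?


ρ = mass/volume
= 170/32
= 5.312 g/mL

5.312 g/mL


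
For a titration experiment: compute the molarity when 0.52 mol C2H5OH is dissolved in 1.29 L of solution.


M = n/V = 0.52/1.29 = 0.403 mol/L

0.403 M


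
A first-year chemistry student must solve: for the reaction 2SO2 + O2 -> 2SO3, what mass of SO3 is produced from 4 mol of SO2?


Mole ratio SO3:SO2 = 2:2
n(SO3) = 4 × 2/2 = 4.000 mol
mass = 4.000 × 80.07 = 320.28 g

320.28 g


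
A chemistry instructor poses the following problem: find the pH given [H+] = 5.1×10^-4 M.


pH = -log10([H+]) = -log10(5.1×10^-4)
= 4 - log10(5.1)
= 4 - 0.71
= 3.29

3.29


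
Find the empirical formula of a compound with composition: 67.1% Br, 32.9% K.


Assume 100 g sample. Moles of each element:
  Br: 67.1/79.9 = 0.84 mol
  K: 32.9/39.1 = 0.841 mol
Divide by smallest (0.84):
  Br: 0.84/0.84 = 1.0
  K: 0.841/0.84 = 1.0
Empirical formula: KBr

KBr


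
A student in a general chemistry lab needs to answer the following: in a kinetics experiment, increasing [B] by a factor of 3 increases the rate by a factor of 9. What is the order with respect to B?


rate ∝ [B]^n
3^n = 9 → n = 2
Order in B: 2

2


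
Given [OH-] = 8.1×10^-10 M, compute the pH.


pOH = -log10([OH-]) = -log10(8.1×10^-10)
= 10 - log10(8.1) = 9.09
pH = 14 - pOH = 14 - 9.09 = 4.91

4.91


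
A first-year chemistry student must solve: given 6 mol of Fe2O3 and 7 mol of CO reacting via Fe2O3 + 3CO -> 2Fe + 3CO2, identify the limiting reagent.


Mole ratio available / coefficient:
  Fe2O3: 6/1 = 6.000
  CO: 7/3 = 2.333
Smaller ratio is limiting.

CO


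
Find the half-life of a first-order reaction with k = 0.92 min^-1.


t½ = ln2/k = 0.693147/(0.92 min^-1)
= 0.7534 min

0.7534 min


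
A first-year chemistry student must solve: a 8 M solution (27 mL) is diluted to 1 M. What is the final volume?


C1V1 = C2V2
8 × 27 = 1 × V2
V2 = 216/1 = 216.0 mL

216.0 mL


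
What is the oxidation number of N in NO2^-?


x + 2(-2) = -1, so x = +3
Oxidation number: +3

+3


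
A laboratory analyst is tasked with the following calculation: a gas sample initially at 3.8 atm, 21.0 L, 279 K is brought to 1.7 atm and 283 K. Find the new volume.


P1V1/T1 = P2V2/T2
V2 = P1V1T2/(T1P2)
= 3.8×21.0×283/(279×1.7)
= 47.614 L

47.614 L


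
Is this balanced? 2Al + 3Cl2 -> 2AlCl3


Equation: 2Al + 3Cl2 -> 2AlCl3
Check atoms: Al: 2=2, Cl: 6=6
Balanced

Yes, balanced


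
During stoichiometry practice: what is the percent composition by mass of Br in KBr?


M(KBr) = 1×39.1 + 1×79.9 = 119.00 g/mol
Mass of Br = 1 × 79.9 = 79.90 g/mol
% Br = 79.90/119.00 × 100 = 67.14%

67.14%


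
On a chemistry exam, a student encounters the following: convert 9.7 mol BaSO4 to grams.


M(BaSO4) = 233.4 g/mol
mass = n × M = 9.7 × 233.4 = 2263.98 g

2263.98 g


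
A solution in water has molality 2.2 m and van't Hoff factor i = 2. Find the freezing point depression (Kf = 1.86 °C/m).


ΔTf = Kf × m × i
= 1.86 × 2.2 × 2
= 8.184 °C

8.184 °C


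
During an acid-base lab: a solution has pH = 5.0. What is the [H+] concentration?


[H+] = 10^(-pH) = 10^(-5.0)
= 1.0×10^-5 M

1.0×10^-5 M


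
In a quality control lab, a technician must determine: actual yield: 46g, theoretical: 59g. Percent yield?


% yield = actual/theoretical × 100
= 46/59 × 100
= 77.97%

77.97%


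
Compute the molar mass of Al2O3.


M(Al2O3) = 2×26.98 + 3×16.0
= 53.96 + 48.0
= 101.96 g/mol

101.96 g/mol


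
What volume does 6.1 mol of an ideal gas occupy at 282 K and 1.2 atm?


PV = nRT  (R = 0.08206 L·atm/(mol·K))
V = nRT/P = 6.1×0.08206×282/1.2
= 117.633 L

117.633 L


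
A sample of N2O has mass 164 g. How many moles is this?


M(N2O) = 44.02 g/mol
n = mass/M = 164/44.02 = 3.7256 mol

3.7256 mol


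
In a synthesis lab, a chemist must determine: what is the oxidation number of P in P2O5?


2x + 5(-2) = 0, so x = +5
Oxidation number: +5

+5


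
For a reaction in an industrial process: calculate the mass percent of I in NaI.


M(NaI) = 1×22.99 + 1×126.9 = 149.89 g/mol
Mass of I = 1 × 126.9 = 126.90 g/mol
% I = 126.90/149.89 × 100 = 84.66%

84.66%


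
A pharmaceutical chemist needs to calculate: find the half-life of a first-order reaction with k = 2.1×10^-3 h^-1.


t½ = ln2/k = 0.693147/(2.1×10^-3 h^-1)
= 330.1 h

330.1 h


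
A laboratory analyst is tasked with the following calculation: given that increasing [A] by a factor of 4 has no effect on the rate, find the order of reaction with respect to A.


rate ∝ [A]^n
rate ∝ [A]^0
Order in A: 0

0


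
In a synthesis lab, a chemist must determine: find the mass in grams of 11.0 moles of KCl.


M(KCl) = 74.55 g/mol
mass = n × M = 11.0 × 74.55 = 820.05 g

820.05 g


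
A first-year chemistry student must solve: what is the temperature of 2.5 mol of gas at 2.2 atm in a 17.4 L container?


PV = nRT  (R = 0.08206 L·atm/(mol·K))
T = PV/(nR) = 2.2×17.4/(2.5×0.08206)
= 38.28/0.205150
= 186.60 K

186.60 K


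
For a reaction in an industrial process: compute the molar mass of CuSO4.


M(CuSO4) = 1×63.55 + 1×32.07 + 4×16.0
= 63.55 + 32.07 + 64.0
= 159.62 g/mol

159.62 g/mol


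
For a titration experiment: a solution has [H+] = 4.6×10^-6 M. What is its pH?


pH = -log10([H+]) = -log10(4.6×10^-6)
= 6 - log10(4.6)
= 6 - 0.66
= 5.34

5.34


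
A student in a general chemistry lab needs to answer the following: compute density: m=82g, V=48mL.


ρ = mass/volume
= 82/48
= 1.708 g/mL

1.708 g/mL


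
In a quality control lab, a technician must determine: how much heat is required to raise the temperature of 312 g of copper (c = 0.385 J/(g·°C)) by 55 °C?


q = mcΔT = 312 × 0.385 × 55
= 6606.60 J

6606.60 J


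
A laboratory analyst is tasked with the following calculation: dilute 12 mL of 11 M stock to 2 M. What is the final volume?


C1V1 = C2V2
11 × 12 = 2 × V2
V2 = 132/2 = 66.0 mL

66.0 mL


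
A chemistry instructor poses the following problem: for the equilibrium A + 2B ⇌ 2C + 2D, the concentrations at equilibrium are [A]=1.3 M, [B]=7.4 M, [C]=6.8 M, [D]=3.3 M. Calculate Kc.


Kc = [C]^2[D]^2/([A][B]^2)
= (6.8^2 × 3.3^2)/(1.3^1 × 7.4^2)
= 503.5536/71.188
= 7.074

7.074


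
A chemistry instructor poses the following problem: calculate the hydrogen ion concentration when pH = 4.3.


[H+] = 10^(-pH) = 10^(-4.3)
= 5.01×10^-5 M

5.01×10^-5 M


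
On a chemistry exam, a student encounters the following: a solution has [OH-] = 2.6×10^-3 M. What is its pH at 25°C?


pOH = -log10([OH-]) = -log10(2.6×10^-3)
= 3 - log10(2.6) = 2.59
pH = 14 - pOH = 14 - 2.59 = 11.41

11.41


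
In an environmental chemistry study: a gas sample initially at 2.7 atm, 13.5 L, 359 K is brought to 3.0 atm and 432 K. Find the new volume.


P1V1/T1 = P2V2/T2
V2 = P1V1T2/(T1P2)
= 2.7×13.5×432/(359×3.0)
= 14.621 L

14.621 L


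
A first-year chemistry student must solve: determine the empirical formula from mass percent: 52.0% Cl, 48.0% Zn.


Assume 100 g sample. Moles of each element:
  Cl: 52.0/35.45 = 1.467 mol
  Zn: 48.0/65.38 = 0.734 mol
Divide by smallest (0.734):
  Cl: 1.467/0.734 = 2.0
  Zn: 0.734/0.734 = 1.0
Empirical formula: ZnCl2

ZnCl2


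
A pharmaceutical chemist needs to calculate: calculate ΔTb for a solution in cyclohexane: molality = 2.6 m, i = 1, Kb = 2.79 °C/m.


ΔTb = Kb × m × i
= 2.79 × 2.6 × 1
= 7.254 °C

7.254 °C


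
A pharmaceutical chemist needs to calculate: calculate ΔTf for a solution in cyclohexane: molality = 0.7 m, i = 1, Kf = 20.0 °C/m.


ΔTf = Kf × m × i
= 20.0 × 0.7 × 1
= 14.0 °C

14.0 °C


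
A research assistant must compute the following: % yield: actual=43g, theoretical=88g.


% yield = actual/theoretical × 100
= 43/88 × 100
= 48.86%

48.86%


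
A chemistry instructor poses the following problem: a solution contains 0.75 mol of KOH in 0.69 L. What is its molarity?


M = n/V = 0.75/0.69 = 1.087 mol/L

1.087 M


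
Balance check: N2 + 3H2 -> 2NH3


Equation: N2 + 3H2 -> 2NH3
Check atoms: H: 6=6, N: 2=2
Balanced

Yes, balanced


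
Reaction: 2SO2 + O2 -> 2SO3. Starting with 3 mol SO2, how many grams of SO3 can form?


Mole ratio SO3:SO2 = 2:2
n(SO3) = 3 × 2/2 = 3.000 mol
mass = 3.000 × 80.07 = 240.21 g

240.21 g


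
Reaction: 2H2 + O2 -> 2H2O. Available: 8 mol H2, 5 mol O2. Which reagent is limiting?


Mole ratio available / coefficient:
  H2: 8/2 = 4.000
  O2: 5/1 = 5.000
Smaller ratio is limiting.

H2


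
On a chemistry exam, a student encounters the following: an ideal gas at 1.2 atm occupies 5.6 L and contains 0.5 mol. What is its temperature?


PV = nRT  (R = 0.08206 L·atm/(mol·K))
T = PV/(nR) = 1.2×5.6/(0.5×0.08206)
= 6.72/0.041030
= 163.78 K

163.78 K


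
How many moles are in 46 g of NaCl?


M(NaCl) = 58.44 g/mol
n = mass/M = 46/58.44 = 0.7871 mol

0.7871 mol


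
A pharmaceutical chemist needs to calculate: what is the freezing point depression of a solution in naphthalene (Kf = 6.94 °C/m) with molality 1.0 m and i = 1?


ΔTf = Kf × m × i
= 6.94 × 1.0 × 1
= 6.94 °C

6.94 °C


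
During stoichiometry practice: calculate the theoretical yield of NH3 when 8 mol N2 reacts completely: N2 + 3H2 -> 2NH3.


Mole ratio NH3:N2 = 2:1
n(NH3) = 8 × 2/1 = 16.000 mol
mass = 16.000 × 17.03 = 272.48 g

272.48 g


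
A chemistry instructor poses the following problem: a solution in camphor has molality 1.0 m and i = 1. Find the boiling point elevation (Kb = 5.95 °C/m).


ΔTb = Kb × m × i
= 5.95 × 1.0 × 1
= 5.95 °C

5.95 °C


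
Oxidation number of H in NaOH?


H is +1 with nonmetals
Oxidation number: +1

+1


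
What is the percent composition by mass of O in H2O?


M(H2O) = 2×1.008 + 1×16.0 = 18.016 g/mol
Mass of O = 1 × 16.0 = 16.00 g/mol
% O = 16.00/18.016 × 100 = 88.81%

88.81%


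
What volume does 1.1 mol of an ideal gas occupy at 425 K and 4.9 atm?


PV = nRT  (R = 0.08206 L·atm/(mol·K))
V = nRT/P = 1.1×0.08206×425/4.9
= 7.829 L

7.829 L


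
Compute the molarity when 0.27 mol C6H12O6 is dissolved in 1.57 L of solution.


M = n/V = 0.27/1.57 = 0.172 mol/L

0.172 M


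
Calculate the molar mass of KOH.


M(KOH) = 1×39.1 + 1×16.0 + 1×1.008
= 39.1 + 16.0 + 1.01
= 56.11 g/mol

56.11 g/mol


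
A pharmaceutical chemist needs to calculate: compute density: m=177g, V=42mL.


ρ = mass/volume
= 177/42
= 4.214 g/mL

4.214 g/mL


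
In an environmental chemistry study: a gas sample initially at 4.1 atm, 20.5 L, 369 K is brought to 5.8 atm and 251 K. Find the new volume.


P1V1/T1 = P2V2/T2
V2 = P1V1T2/(T1P2)
= 4.1×20.5×251/(369×5.8)
= 9.857 L

9.857 L


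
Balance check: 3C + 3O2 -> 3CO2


Equation: 3C + 3O2 -> 3CO2
Check atoms: C: 3=3, O: 6=6
Balanced

Yes, balanced


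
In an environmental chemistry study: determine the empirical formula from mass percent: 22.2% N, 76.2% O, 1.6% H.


Assume 100 g sample. Moles of each element:
  N: 22.2/14.01 = 1.585 mol
  O: 76.2/16.0 = 4.763 mol
  H: 1.6/1.008 = 1.587 mol
Divide by smallest (1.585):
  N: 1.585/1.585 = 1.0
  O: 4.763/1.585 = 3.01
  H: 1.587/1.585 = 1.0
Empirical formula: HNO3

HNO3


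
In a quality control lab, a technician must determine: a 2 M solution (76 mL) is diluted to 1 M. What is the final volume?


C1V1 = C2V2
2 × 76 = 1 × V2
V2 = 152/1 = 152.0 mL

152.0 mL


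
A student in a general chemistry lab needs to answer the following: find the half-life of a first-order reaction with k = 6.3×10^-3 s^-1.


t½ = ln2/k = 0.693147/(6.3×10^-3 s^-1)
= 110.0 s

110.0 s


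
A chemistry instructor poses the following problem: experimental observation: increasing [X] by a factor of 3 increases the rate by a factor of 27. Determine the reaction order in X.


rate ∝ [X]^n
3^n = 27 → n = 3
Order in X: 3

3


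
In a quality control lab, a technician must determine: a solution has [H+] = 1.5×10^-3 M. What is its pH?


pH = -log10([H+]) = -log10(1.5×10^-3)
= 3 - log10(1.5)
= 3 - 0.18
= 2.82

2.82


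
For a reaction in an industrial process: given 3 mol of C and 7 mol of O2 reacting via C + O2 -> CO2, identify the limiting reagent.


Mole ratio available / coefficient:
  C: 3/1 = 3.000
  O2: 7/1 = 7.000
Smaller ratio is limiting.

C


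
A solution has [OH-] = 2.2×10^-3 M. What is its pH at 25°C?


pOH = -log10([OH-]) = -log10(2.2×10^-3)
= 3 - log10(2.2) = 2.66
pH = 14 - pOH = 14 - 2.66 = 11.34

11.34


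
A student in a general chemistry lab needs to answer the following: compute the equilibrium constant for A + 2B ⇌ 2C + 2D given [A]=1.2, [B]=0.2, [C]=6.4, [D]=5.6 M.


Kc = [C]^2[D]^2/([A][B]^2)
= (6.4^2 × 5.6^2)/(1.2^1 × 0.2^2)
= 1284.5056/0.048
= 26760

26760


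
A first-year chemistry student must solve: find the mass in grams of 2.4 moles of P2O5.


M(P2O5) = 141.94 g/mol
mass = n × M = 2.4 × 141.94 = 340.66 g

340.66 g


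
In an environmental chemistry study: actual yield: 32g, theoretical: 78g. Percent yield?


% yield = actual/theoretical × 100
= 32/78 × 100
= 41.03%

41.03%


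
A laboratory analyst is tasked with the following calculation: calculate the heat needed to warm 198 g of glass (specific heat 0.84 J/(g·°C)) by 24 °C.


q = mcΔT = 198 × 0.84 × 24
= 3991.68 J

3991.68 J


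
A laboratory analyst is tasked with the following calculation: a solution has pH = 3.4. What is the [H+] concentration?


[H+] = 10^(-pH) = 10^(-3.4)
= 3.98×10^-4 M

3.98×10^-4 M


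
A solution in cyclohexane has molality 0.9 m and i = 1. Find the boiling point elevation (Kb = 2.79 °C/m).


ΔTb = Kb × m × i
= 2.79 × 0.9 × 1
= 2.511 °C

2.511 °C


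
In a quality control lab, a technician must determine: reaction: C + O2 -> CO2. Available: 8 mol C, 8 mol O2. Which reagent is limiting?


Mole ratio available / coefficient:
  C: 8/1 = 8.000
  O2: 8/1 = 8.000
Smaller ratio is limiting.

neither (stoichiometric); C and O2 are fully consumed


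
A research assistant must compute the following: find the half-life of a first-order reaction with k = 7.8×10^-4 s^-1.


t½ = ln2/k = 0.693147/(7.8×10^-4 s^-1)
= 888.7 s

888.7 s


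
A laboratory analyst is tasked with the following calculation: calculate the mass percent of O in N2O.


M(N2O) = 2×14.01 + 1×16.0 = 44.02 g/mol
Mass of O = 1 × 16.0 = 16.00 g/mol
% O = 16.00/44.02 × 100 = 36.35%

36.35%


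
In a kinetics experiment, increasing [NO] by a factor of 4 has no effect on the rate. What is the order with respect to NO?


rate ∝ [NO]^n
rate ∝ [NO]^0
Order in NO: 0

0


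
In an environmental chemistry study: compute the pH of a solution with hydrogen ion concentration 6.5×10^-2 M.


pH = -log10([H+]) = -log10(6.5×10^-2)
= 2 - log10(6.5)
= 2 - 0.81
= 1.19

1.19


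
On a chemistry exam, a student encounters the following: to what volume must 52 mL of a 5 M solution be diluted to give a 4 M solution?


C1V1 = C2V2
5 × 52 = 4 × V2
V2 = 260/4 = 65.0 mL

65.0 mL


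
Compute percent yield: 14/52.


% yield = actual/theoretical × 100
= 14/52 × 100
= 26.92%

26.92%


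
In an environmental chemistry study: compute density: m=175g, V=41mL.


ρ = mass/volume
= 175/41
= 4.268 g/mL

4.268 g/mL


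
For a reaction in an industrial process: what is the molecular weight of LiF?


M(LiF) = 1×6.94 + 1×19.0
= 6.94 + 19.0
= 25.94 g/mol

25.94 g/mol


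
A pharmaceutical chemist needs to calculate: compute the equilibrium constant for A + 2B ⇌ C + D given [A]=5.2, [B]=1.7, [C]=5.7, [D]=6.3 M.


Kc = [C][D]/([A][B]^2)
= (5.7^1 × 6.3^1)/(5.2^1 × 1.7^2)
= 35.91/15.028
= 2.390

2.390


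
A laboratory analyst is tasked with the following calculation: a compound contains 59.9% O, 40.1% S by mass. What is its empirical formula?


Assume 100 g sample. Moles of each element:
  O: 59.9/16.0 = 3.744 mol
  S: 40.1/32.07 = 1.25 mol
Divide by smallest (1.25):
  O: 3.744/1.25 = 3.0
  S: 1.25/1.25 = 1.0
Empirical formula: SO3

SO3


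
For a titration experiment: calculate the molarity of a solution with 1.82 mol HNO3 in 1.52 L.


M = n/V = 1.82/1.52 = 1.197 mol/L

1.197 M


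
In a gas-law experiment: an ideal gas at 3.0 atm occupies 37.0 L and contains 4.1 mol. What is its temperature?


PV = nRT  (R = 0.08206 L·atm/(mol·K))
T = PV/(nR) = 3.0×37.0/(4.1×0.08206)
= 111.00/0.336446
= 329.92 K

329.92 K


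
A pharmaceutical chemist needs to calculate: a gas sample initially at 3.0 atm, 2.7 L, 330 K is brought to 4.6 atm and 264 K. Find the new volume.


P1V1/T1 = P2V2/T2
V2 = P1V1T2/(T1P2)
= 3.0×2.7×264/(330×4.6)
= 1.409 L

1.409 L


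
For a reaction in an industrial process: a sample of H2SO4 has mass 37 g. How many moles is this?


M(H2SO4) = 98.09 g/mol
n = mass/M = 37/98.09 = 0.3772 mol

0.3772 mol


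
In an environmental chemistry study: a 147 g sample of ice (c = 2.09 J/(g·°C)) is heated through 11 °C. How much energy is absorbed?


q = mcΔT = 147 × 2.09 × 11
= 3379.53 J

3379.53 J


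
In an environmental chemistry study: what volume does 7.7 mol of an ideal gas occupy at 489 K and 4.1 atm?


PV = nRT  (R = 0.08206 L·atm/(mol·K))
V = nRT/P = 7.7×0.08206×489/4.1
= 75.361 L

75.361 L


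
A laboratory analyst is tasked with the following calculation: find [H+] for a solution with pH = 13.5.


[H+] = 10^(-pH) = 10^(-13.5)
= 3.16×10^-14 M

3.16×10^-14 M


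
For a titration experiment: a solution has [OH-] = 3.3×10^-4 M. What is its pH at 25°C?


pOH = -log10([OH-]) = -log10(3.3×10^-4)
= 4 - log10(3.3) = 3.48
pH = 14 - pOH = 14 - 3.48 = 10.52

10.52


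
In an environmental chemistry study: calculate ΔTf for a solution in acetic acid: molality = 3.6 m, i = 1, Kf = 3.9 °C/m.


ΔTf = Kf × m × i
= 3.9 × 3.6 × 1
= 14.04 °C

14.04 °C


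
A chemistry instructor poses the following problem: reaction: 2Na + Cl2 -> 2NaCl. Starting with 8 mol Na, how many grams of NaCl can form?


Mole ratio NaCl:Na = 2:2
n(NaCl) = 8 × 2/2 = 8.000 mol
mass = 8.000 × 58.44 = 467.52 g

467.52 g


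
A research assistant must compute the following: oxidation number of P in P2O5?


2x + 5(-2) = 0, so x = +5
Oxidation number: +5

+5


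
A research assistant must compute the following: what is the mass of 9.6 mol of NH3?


M(NH3) = 17.03 g/mol
mass = n × M = 9.6 × 17.03 = 163.49 g

163.49 g


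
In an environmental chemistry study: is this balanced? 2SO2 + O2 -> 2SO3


Equation: 2SO2 + O2 -> 2SO3
Check atoms: O: 6=6, S: 2=2
Balanced

Yes, balanced


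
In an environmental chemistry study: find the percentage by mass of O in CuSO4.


M(CuSO4) = 1×63.55 + 1×32.07 + 4×16.0 = 159.62 g/mol
Mass of O = 4 × 16.0 = 64.00 g/mol
% O = 64.00/159.62 × 100 = 40.10%

40.10%


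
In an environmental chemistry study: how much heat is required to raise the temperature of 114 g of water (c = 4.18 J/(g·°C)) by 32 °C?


q = mcΔT = 114 × 4.18 × 32
= 15248.64 J

15248.64 J


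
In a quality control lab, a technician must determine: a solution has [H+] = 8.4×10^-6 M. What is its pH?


pH = -log10([H+]) = -log10(8.4×10^-6)
= 6 - log10(8.4)
= 6 - 0.92
= 5.08

5.08


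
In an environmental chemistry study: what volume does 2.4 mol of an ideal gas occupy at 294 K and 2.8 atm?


PV = nRT  (R = 0.08206 L·atm/(mol·K))
V = nRT/P = 2.4×0.08206×294/2.8
= 20.679 L

20.679 L


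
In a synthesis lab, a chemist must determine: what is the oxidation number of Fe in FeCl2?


x + 2(-1) = 0, so x = +2
Oxidation number: +2

+2


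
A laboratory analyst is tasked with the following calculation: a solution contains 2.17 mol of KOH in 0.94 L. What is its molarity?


M = n/V = 2.17/0.94 = 2.309 mol/L

2.309 M


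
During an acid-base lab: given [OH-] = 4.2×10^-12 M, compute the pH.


pOH = -log10([OH-]) = -log10(4.2×10^-12)
= 12 - log10(4.2) = 11.38
pH = 14 - pOH = 14 - 11.38 = 2.62

2.62


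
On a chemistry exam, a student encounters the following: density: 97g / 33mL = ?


ρ = mass/volume
= 97/33
= 2.939 g/mL

2.939 g/mL


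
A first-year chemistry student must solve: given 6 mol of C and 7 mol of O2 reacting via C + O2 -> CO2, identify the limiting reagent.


Mole ratio available / coefficient:
  C: 6/1 = 6.000
  O2: 7/1 = 7.000
Smaller ratio is limiting.

C


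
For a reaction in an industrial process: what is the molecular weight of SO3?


M(SO3) = 1×32.07 + 3×16.0
= 32.07 + 48.0
= 80.07 g/mol

80.07 g/mol


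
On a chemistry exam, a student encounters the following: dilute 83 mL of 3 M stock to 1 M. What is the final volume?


C1V1 = C2V2
3 × 83 = 1 × V2
V2 = 249/1 = 249.0 mL

249.0 mL


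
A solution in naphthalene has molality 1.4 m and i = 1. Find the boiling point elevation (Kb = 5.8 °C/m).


ΔTb = Kb × m × i
= 5.8 × 1.4 × 1
= 8.12 °C

8.12 °C


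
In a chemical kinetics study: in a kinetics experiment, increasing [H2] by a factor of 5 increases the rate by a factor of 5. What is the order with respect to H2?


rate ∝ [H2]^n
5^n = 5 → n = 1
Order in H2: 1

1


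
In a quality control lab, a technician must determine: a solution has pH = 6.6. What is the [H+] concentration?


[H+] = 10^(-pH) = 10^(-6.6)
= 2.51×10^-7 M

2.51×10^-7 M


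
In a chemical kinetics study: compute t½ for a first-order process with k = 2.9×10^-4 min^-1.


t½ = ln2/k = 0.693147/(2.9×10^-4 min^-1)
= 2390 min

2390 min


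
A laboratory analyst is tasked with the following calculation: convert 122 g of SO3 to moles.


M(SO3) = 80.07 g/mol
n = mass/M = 122/80.07 = 1.5237 mol

1.5237 mol


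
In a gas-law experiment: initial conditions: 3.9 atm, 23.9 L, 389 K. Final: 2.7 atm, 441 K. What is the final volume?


P1V1/T1 = P2V2/T2
V2 = P1V1T2/(T1P2)
= 3.9×23.9×441/(389×2.7)
= 39.137 L

39.137 L


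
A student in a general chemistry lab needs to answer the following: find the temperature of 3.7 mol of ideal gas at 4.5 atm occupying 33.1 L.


PV = nRT  (R = 0.08206 L·atm/(mol·K))
T = PV/(nR) = 4.5×33.1/(3.7×0.08206)
= 148.95/0.303622
= 490.58 K

490.58 K


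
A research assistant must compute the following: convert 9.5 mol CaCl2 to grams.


M(CaCl2) = 110.98 g/mol
mass = n × M = 9.5 × 110.98 = 1054.31 g

1054.31 g


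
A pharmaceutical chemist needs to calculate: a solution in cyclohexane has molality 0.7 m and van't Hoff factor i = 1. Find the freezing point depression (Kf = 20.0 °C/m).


ΔTf = Kf × m × i
= 20.0 × 0.7 × 1
= 14.0 °C

14.0 °C


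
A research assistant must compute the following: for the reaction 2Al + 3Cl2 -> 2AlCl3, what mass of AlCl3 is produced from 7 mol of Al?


Mole ratio AlCl3:Al = 2:2
n(AlCl3) = 7 × 2/2 = 7.000 mol
mass = 7.000 × 133.33 = 933.31 g

933.31 g


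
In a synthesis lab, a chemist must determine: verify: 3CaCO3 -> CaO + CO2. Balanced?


Equation: 3CaCO3 -> CaO + CO2
Check atoms: C: 3≠1, Ca: 3≠1, O: 9≠3
Not balanced

No, not balanced


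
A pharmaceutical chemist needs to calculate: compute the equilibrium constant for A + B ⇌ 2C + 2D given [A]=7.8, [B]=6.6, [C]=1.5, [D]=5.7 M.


Kc = [C]^2[D]^2/([A][B])
= (1.5^2 × 5.7^2)/(7.8^1 × 6.6^1)
= 73.1025/51.48
= 1.420

1.420


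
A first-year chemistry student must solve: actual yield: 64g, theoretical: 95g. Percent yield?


% yield = actual/theoretical × 100
= 64/95 × 100
= 67.37%

67.37%


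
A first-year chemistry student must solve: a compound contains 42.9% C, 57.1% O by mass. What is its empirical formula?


Assume 100 g sample. Moles of each element:
  C: 42.9/12.01 = 3.572 mol
  O: 57.1/16.0 = 3.569 mol
Divide by smallest (3.569):
  C: 3.572/3.569 = 1.0
  O: 3.569/3.569 = 1.0
Empirical formula: CO

CO


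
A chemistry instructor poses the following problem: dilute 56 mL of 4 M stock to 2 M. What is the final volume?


C1V1 = C2V2
4 × 56 = 2 × V2
V2 = 224/2 = 112.0 mL

112.0 mL


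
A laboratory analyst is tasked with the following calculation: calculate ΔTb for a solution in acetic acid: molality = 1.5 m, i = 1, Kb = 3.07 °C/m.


ΔTb = Kb × m × i
= 3.07 × 1.5 × 1
= 4.605 °C

4.605 °C


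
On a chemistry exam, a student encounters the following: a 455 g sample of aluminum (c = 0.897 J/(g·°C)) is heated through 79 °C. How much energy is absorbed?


q = mcΔT = 455 × 0.897 × 79
= 32242.67 J

32242.67 J


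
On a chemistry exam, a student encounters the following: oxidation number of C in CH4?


x + 4(+1) = 0, so x = -4
Oxidation number: -4

-4


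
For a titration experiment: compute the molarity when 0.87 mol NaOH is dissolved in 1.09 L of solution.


M = n/V = 0.87/1.09 = 0.798 mol/L

0.798 M


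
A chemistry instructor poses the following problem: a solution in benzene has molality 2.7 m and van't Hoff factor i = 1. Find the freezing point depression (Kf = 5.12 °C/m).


ΔTf = Kf × m × i
= 5.12 × 2.7 × 1
= 13.824 °C

13.824 °C


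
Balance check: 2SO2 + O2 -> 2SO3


Equation: 2SO2 + O2 -> 2SO3
Check atoms: O: 6=6, S: 2=2
Balanced

Yes, balanced


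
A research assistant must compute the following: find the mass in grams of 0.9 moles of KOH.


M(KOH) = 56.11 g/mol
mass = n × M = 0.9 × 56.11 = 50.50 g

50.50 g


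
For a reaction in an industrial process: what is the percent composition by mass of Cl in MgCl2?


M(MgCl2) = 1×24.31 + 2×35.45 = 95.21 g/mol
Mass of Cl = 2 × 35.45 = 70.90 g/mol
% Cl = 70.90/95.21 × 100 = 74.47%

74.47%


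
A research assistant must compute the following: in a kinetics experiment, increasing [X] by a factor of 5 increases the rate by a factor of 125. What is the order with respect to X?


rate ∝ [X]^n
5^n = 125 → n = 3
Order in X: 3

3


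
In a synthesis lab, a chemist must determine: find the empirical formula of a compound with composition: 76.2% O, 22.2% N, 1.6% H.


Assume 100 g sample. Moles of each element:
  O: 76.2/16.0 = 4.763 mol
  N: 22.2/14.01 = 1.585 mol
  H: 1.6/1.008 = 1.587 mol
Divide by smallest (1.585):
  O: 4.763/1.585 = 3.01
  N: 1.585/1.585 = 1.0
  H: 1.587/1.585 = 1.0
Empirical formula: HNO3

HNO3


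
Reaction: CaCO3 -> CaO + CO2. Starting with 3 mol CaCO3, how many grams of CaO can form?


Mole ratio CaO:CaCO3 = 1:1
n(CaO) = 3 × 1/1 = 3.000 mol
mass = 3.000 × 56.08 = 168.24 g

168.24 g


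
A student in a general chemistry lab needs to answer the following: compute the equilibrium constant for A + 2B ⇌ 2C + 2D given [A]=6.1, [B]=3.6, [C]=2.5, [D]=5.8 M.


Kc = [C]^2[D]^2/([A][B]^2)
= (2.5^2 × 5.8^2)/(6.1^1 × 3.6^2)
= 210.25/79.056
= 2.660

2.660


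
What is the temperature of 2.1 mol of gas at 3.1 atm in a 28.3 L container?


PV = nRT  (R = 0.08206 L·atm/(mol·K))
T = PV/(nR) = 3.1×28.3/(2.1×0.08206)
= 87.73/0.172326
= 509.09 K

509.09 K


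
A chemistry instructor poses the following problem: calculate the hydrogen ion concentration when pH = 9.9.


[H+] = 10^(-pH) = 10^(-9.9)
= 1.26×10^-10 M

1.26×10^-10 M


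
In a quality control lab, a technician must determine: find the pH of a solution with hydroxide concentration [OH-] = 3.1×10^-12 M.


pOH = -log10([OH-]) = -log10(3.1×10^-12)
= 12 - log10(3.1) = 11.51
pH = 14 - pOH = 14 - 11.51 = 2.49

2.49


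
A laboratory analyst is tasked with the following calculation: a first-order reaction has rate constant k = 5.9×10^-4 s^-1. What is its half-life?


t½ = ln2/k = 0.693147/(5.9×10^-4 s^-1)
= 1175 s

1175 s


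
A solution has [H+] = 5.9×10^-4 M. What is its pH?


pH = -log10([H+]) = -log10(5.9×10^-4)
= 4 - log10(5.9)
= 4 - 0.77
= 3.23

3.23


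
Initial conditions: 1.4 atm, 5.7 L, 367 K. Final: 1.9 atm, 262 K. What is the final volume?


P1V1/T1 = P2V2/T2
V2 = P1V1T2/(T1P2)
= 1.4×5.7×262/(367×1.9)
= 2.998 L

2.998 L


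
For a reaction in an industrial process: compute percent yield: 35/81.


% yield = actual/theoretical × 100
= 35/81 × 100
= 43.21%

43.21%


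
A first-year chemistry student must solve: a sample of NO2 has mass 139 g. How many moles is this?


M(NO2) = 46.01 g/mol
n = mass/M = 139/46.01 = 3.0211 mol

3.0211 mol


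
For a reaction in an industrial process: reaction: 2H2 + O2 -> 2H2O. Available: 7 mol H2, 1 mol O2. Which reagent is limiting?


Mole ratio available / coefficient:
  H2: 7/2 = 3.500
  O2: 1/1 = 1.000
Smaller ratio is limiting.

O2


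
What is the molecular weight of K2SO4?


M(K2SO4) = 2×39.1 + 1×32.07 + 4×16.0
= 78.2 + 32.07 + 64.0
= 174.27 g/mol

174.27 g/mol


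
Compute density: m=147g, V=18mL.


ρ = mass/volume
= 147/18
= 8.167 g/mL

8.167 g/mL


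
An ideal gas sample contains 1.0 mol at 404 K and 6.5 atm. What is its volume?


PV = nRT  (R = 0.08206 L·atm/(mol·K))
V = nRT/P = 1.0×0.08206×404/6.5
= 5.1 L

5.1 L


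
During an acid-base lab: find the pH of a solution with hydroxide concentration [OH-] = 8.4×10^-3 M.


pOH = -log10([OH-]) = -log10(8.4×10^-3)
= 3 - log10(8.4) = 2.08
pH = 14 - pOH = 14 - 2.08 = 11.92

11.92


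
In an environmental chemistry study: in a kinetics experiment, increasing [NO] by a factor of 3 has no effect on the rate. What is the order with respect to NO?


rate ∝ [NO]^n
rate ∝ [NO]^0
Order in NO: 0

0


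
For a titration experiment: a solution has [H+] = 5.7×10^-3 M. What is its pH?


pH = -log10([H+]) = -log10(5.7×10^-3)
= 3 - log10(5.7)
= 3 - 0.76
= 2.24

2.24


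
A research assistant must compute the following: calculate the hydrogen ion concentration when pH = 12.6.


[H+] = 10^(-pH) = 10^(-12.6)
= 2.51×10^-13 M

2.51×10^-13 M


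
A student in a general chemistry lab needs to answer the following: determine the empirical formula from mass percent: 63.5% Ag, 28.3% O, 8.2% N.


Assume 100 g sample. Moles of each element:
  Ag: 63.5/107.87 = 0.589 mol
  O: 28.3/16.0 = 1.769 mol
  N: 8.2/14.01 = 0.585 mol
Divide by smallest (0.585):
  Ag: 0.589/0.585 = 1.01
  O: 1.769/0.585 = 3.02
  N: 0.585/0.585 = 1.0
Empirical formula: AgNO3

AgNO3


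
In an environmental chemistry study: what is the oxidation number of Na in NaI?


Group 1 metal: +1
Oxidation number: +1

+1


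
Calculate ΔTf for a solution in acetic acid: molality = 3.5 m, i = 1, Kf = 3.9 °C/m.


ΔTf = Kf × m × i
= 3.9 × 3.5 × 1
= 13.65 °C

13.65 °C


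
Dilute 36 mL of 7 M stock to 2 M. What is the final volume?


C1V1 = C2V2
7 × 36 = 2 × V2
V2 = 252/2 = 126.0 mL

126.0 mL


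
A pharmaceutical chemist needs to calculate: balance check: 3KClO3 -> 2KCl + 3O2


Equation: 3KClO3 -> 2KCl + 3O2
Check atoms: Cl: 3≠2, K: 3≠2, O: 9≠6
Not balanced

No, not balanced


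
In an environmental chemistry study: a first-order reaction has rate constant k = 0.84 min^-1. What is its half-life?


t½ = ln2/k = 0.693147/(0.84 min^-1)
= 0.8252 min

0.8252 min


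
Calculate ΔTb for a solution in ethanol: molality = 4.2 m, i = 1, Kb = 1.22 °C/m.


ΔTb = Kb × m × i
= 1.22 × 4.2 × 1
= 5.124 °C

5.124 °C


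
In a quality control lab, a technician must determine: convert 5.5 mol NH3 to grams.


M(NH3) = 17.03 g/mol
mass = n × M = 5.5 × 17.03 = 93.67 g

93.67 g


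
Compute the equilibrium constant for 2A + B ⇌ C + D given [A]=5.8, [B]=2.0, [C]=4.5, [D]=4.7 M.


Kc = [C][D]/([A]^2[B])
= (4.5^1 × 4.7^1)/(5.8^2 × 2.0^1)
= 21.15/67.28
= 0.3144

0.3144


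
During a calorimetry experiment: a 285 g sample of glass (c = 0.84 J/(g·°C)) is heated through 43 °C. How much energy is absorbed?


q = mcΔT = 285 × 0.84 × 43
= 10294.20 J

10294.20 J


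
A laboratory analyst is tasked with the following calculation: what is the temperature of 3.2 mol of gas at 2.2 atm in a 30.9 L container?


PV = nRT  (R = 0.08206 L·atm/(mol·K))
T = PV/(nR) = 2.2×30.9/(3.2×0.08206)
= 67.98/0.262592
= 258.88 K

258.88 K


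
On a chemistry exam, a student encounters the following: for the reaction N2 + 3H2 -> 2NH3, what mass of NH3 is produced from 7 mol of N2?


Mole ratio NH3:N2 = 2:1
n(NH3) = 7 × 2/1 = 14.000 mol
mass = 14.000 × 17.03 = 238.42 g

238.42 g


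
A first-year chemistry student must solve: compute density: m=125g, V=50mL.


ρ = mass/volume
= 125/50
= 2.5 g/mL

2.5 g/mL


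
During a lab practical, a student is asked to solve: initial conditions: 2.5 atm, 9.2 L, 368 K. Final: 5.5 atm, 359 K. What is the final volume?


P1V1/T1 = P2V2/T2
V2 = P1V1T2/(T1P2)
= 2.5×9.2×359/(368×5.5)
= 4.08 L

4.08 L


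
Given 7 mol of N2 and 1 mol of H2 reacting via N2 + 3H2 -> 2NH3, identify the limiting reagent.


Mole ratio available / coefficient:
  N2: 7/1 = 7.000
  H2: 1/3 = 0.333
Smaller ratio is limiting.

H2


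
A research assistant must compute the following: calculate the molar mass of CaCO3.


M(CaCO3) = 1×40.08 + 1×12.01 + 3×16.0
= 40.08 + 12.01 + 48.0
= 100.09 g/mol

100.09 g/mol


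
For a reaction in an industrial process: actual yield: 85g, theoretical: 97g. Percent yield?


% yield = actual/theoretical × 100
= 85/97 × 100
= 87.63%

87.63%


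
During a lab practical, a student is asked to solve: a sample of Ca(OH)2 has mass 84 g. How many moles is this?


M(Ca(OH)2) = 74.1 g/mol
n = mass/M = 84/74.1 = 1.1336 mol

1.1336 mol


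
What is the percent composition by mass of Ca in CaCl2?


M(CaCl2) = 1×40.08 + 2×35.45 = 110.98 g/mol
Mass of Ca = 1 × 40.08 = 40.08 g/mol
% Ca = 40.08/110.98 × 100 = 36.11%

36.11%


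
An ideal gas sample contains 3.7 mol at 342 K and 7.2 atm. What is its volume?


PV = nRT  (R = 0.08206 L·atm/(mol·K))
V = nRT/P = 3.7×0.08206×342/7.2
= 14.422 L

14.422 L


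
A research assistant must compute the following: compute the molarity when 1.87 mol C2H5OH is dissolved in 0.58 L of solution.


M = n/V = 1.87/0.58 = 3.224 mol/L

3.224 M
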